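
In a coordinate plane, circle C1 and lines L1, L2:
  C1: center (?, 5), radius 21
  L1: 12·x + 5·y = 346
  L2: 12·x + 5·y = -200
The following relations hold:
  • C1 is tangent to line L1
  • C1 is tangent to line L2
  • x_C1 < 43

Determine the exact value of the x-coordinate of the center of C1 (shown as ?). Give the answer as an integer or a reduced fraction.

4

1. [C1‖L1]  x_C1² − (107/2)x_C1 + 198 = 0  ⇒  x_C1 = 4 or 99/2
2. [C1‖L2]  x_C1² + (75/2)x_C1 − 166 = 0  ⇒  x_C1 = -83/2 or 4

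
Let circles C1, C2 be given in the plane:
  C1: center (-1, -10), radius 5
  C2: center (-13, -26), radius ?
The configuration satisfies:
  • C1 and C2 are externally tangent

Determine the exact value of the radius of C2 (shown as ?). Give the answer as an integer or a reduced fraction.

15

1. [ext C1·C2]  r_C2² + 10r_C2 − 375 = 0  ⇒  r_C2 = 15 (r>0 drops 1)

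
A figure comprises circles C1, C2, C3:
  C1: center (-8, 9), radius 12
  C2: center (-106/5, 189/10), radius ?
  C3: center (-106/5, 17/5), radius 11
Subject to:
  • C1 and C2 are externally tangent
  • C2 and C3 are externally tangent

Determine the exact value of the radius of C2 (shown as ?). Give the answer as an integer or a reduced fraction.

1. [ext C1·C2]  r_C2² + 24r_C2 − 513/4 = 0  ⇒  r_C2 = 9/2 (r>0 drops 1)
2. [ext C2·C3]  r_C2² + 22r_C2 − 477/4 = 0  ⇒  r_C2 = 9/2 (r>0 drops 1)

9/2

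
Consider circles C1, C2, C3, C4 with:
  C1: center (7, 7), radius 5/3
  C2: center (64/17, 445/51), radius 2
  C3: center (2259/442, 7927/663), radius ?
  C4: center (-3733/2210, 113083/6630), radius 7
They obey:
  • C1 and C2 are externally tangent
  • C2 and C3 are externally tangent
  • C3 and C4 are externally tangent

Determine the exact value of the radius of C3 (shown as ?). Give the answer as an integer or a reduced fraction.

1. [ext C2·C3]  r_C3² + 4r_C3 − 33/4 = 0  ⇒  r_C3 = 3/2 (r>0 drops 1)
2. [ext C3·C4]  r_C3² + 14r_C3 − 93/4 = 0  ⇒  r_C3 = 3/2 (r>0 drops 1)

3/2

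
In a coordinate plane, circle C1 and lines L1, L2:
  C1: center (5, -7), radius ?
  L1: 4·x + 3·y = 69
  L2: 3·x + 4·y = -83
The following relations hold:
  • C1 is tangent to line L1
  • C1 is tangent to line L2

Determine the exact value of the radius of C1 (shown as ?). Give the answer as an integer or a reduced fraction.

14

1. [C1‖L1]  r_C1² − 196 = 0  ⇒  r_C1 = 14 (r>0 drops 1)
2. [C1‖L2]  r_C1² − 196 = 0  ⇒  r_C1 = 14 (r>0 drops 1)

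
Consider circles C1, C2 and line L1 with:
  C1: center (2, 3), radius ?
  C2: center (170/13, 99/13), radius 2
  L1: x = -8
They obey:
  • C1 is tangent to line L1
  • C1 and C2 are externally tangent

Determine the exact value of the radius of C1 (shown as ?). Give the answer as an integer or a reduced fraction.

10

1. [C1‖L1]  r_C1² − 100 = 0  ⇒  r_C1 = 10 (r>0 drops 1)
2. [ext C1·C2]  r_C1² + 4r_C1 − 140 = 0  ⇒  r_C1 = 10 (r>0 drops 1)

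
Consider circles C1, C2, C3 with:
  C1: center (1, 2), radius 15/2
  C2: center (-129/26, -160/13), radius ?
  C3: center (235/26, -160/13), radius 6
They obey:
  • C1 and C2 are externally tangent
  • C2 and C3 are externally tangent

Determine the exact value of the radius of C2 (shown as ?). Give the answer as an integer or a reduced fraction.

1. [ext C1·C2]  r_C2² + 15r_C2 − 184 = 0  ⇒  r_C2 = 8 (r>0 drops 1)
2. [ext C2·C3]  r_C2² + 12r_C2 − 160 = 0  ⇒  r_C2 = 8 (r>0 drops 1)

8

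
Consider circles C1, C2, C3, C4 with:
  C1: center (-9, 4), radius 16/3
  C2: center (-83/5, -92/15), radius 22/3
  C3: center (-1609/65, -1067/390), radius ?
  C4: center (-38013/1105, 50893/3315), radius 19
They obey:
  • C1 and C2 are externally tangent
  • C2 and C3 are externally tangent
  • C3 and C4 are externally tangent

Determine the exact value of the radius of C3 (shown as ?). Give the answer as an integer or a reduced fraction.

3/2

1. [ext C2·C3]  r_C3² + (44/3)r_C3 − 97/4 = 0  ⇒  r_C3 = 3/2 (r>0 drops 1)
2. [ext C3·C4]  r_C3² + 38r_C3 − 237/4 = 0  ⇒  r_C3 = 3/2 (r>0 drops 1)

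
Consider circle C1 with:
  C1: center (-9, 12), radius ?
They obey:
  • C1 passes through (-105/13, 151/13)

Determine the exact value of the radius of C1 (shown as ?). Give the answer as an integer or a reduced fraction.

1

1. [C1∋P]  r_C1² − 1 = 0  ⇒  r_C1 = 1 (r>0 drops 1)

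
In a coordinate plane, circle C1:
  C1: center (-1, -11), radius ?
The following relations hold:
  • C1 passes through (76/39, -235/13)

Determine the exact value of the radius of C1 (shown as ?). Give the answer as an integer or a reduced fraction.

23/3

1. [C1∋P]  r_C1² − 529/9 = 0  ⇒  r_C1 = 23/3 (r>0 drops 1)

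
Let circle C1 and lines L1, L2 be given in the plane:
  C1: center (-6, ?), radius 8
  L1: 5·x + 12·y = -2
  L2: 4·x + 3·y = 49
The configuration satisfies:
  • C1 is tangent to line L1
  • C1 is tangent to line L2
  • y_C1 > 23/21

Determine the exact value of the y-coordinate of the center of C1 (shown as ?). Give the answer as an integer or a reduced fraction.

1. [C1‖L1]  y_C1² − (14/3)y_C1 − 209/3 = 0  ⇒  y_C1 = -19/3 or 11
2. [C1‖L2]  y_C1² − (146/3)y_C1 + 1243/3 = 0  ⇒  y_C1 = 11 or 113/3

11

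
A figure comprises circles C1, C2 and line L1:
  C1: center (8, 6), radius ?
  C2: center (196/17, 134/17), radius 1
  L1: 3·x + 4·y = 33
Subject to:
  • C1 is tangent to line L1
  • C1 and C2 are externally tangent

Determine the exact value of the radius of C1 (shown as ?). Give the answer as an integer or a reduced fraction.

3

1. [C1‖L1]  r_C1² − 9 = 0  ⇒  r_C1 = 3 (r>0 drops 1)
2. [ext C1·C2]  r_C1² + 2r_C1 − 15 = 0  ⇒  r_C1 = 3 (r>0 drops 1)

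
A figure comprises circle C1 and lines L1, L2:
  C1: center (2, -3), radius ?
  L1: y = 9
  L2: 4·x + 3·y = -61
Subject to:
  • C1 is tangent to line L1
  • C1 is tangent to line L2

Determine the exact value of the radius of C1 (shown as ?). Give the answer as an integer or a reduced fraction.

1. [C1‖L1]  r_C1² − 144 = 0  ⇒  r_C1 = 12 (r>0 drops 1)
2. [C1‖L2]  r_C1² − 144 = 0  ⇒  r_C1 = 12 (r>0 drops 1)

12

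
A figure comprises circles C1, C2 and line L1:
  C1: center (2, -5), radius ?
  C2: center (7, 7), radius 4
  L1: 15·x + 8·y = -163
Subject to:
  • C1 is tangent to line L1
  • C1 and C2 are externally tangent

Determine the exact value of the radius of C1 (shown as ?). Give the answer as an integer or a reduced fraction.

1. [C1‖L1]  r_C1² − 81 = 0  ⇒  r_C1 = 9 (r>0 drops 1)
2. [ext C1·C2]  r_C1² + 8r_C1 − 153 = 0  ⇒  r_C1 = 9 (r>0 drops 1)

9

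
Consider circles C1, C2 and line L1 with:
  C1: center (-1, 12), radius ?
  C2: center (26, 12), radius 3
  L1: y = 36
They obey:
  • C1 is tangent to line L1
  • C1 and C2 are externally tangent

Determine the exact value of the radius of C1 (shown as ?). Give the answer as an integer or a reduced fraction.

1. [C1‖L1]  r_C1² − 576 = 0  ⇒  r_C1 = 24 (r>0 drops 1)
2. [ext C1·C2]  r_C1² + 6r_C1 − 720 = 0  ⇒  r_C1 = 24 (r>0 drops 1)

24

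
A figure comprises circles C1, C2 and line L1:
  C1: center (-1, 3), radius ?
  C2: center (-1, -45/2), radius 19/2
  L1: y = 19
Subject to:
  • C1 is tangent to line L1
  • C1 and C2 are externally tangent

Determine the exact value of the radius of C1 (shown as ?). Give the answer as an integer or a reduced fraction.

16

1. [C1‖L1]  r_C1² − 256 = 0  ⇒  r_C1 = 16 (r>0 drops 1)
2. [ext C1·C2]  r_C1² + 19r_C1 − 560 = 0  ⇒  r_C1 = 16 (r>0 drops 1)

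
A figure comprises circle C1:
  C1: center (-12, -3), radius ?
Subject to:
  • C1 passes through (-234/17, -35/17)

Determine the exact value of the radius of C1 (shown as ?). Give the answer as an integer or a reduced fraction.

2

1. [C1∋P]  r_C1² − 4 = 0  ⇒  r_C1 = 2 (r>0 drops 1)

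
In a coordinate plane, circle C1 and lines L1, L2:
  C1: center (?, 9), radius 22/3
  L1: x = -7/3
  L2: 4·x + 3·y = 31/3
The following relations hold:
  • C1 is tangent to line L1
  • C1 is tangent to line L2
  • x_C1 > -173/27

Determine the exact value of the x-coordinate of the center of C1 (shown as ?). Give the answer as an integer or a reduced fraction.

1. [C1‖L1]  x_C1² + (14/3)x_C1 − 145/3 = 0  ⇒  x_C1 = -29/3 or 5
2. [C1‖L2]  x_C1² + (25/3)x_C1 − 200/3 = 0  ⇒  x_C1 = -40/3 or 5

5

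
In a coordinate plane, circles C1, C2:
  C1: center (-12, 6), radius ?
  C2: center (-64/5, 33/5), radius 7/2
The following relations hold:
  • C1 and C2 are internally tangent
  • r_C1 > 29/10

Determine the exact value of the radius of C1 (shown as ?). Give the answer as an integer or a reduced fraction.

1. [int C1,C2]  r_C1² − 7r_C1 + 45/4 = 0  ⇒  r_C1 = 5/2 or 9/2
2. given r_C1 > 29/10: keep 9/2

9/2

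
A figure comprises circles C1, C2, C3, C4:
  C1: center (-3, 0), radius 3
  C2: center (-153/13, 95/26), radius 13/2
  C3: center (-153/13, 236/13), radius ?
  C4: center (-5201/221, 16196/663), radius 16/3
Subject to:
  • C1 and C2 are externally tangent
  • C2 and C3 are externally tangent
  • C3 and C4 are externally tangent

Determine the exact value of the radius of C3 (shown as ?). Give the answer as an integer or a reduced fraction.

8

1. [ext C2·C3]  r_C3² + 13r_C3 − 168 = 0  ⇒  r_C3 = 8 (r>0 drops 1)
2. [ext C3·C4]  r_C3² + (32/3)r_C3 − 448/3 = 0  ⇒  r_C3 = 8 (r>0 drops 1)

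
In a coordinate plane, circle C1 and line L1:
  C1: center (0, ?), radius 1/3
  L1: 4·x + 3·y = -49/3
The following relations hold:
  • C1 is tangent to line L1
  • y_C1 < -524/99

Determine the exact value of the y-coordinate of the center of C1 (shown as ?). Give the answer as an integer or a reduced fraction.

-6

1. [C1‖L1]  y_C1² + (98/9)y_C1 + 88/3 = 0  ⇒  y_C1 = -6 or -44/9
2. given y_C1 < -524/99: keep -6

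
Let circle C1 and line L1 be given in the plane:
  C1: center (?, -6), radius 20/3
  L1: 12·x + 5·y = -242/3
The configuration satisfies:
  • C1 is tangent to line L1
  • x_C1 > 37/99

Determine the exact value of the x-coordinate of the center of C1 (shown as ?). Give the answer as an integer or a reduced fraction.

1. [C1‖L1]  x_C1² + (76/9)x_C1 − 103/3 = 0  ⇒  x_C1 = -103/9 or 3
2. given x_C1 > 37/99: keep 3

3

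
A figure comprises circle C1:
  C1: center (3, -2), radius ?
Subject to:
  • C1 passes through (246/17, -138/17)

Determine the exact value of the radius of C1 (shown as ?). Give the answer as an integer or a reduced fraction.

13

1. [C1∋P]  r_C1² − 169 = 0  ⇒  r_C1 = 13 (r>0 drops 1)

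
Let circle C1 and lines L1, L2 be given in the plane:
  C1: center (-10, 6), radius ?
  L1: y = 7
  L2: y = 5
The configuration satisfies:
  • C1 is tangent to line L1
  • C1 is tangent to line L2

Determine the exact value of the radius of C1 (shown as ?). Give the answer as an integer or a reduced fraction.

1

1. [C1‖L1]  r_C1² − 1 = 0  ⇒  r_C1 = 1 (r>0 drops 1)
2. [C1‖L2]  r_C1² − 1 = 0  ⇒  r_C1 = 1 (r>0 drops 1)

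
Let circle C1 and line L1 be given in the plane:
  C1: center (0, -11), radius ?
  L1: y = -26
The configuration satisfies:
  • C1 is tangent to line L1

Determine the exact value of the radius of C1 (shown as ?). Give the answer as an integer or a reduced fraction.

1. [C1‖L1]  r_C1² − 225 = 0  ⇒  r_C1 = 15 (r>0 drops 1)

15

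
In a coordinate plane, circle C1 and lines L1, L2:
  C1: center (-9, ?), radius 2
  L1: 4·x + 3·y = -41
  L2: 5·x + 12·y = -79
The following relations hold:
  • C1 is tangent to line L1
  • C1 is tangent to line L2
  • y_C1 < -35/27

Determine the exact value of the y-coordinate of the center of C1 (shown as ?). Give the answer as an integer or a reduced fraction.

-5

1. [C1‖L1]  y_C1² + (10/3)y_C1 − 25/3 = 0  ⇒  y_C1 = -5 or 5/3
2. [C1‖L2]  y_C1² + (17/3)y_C1 + 10/3 = 0  ⇒  y_C1 = -5 or -2/3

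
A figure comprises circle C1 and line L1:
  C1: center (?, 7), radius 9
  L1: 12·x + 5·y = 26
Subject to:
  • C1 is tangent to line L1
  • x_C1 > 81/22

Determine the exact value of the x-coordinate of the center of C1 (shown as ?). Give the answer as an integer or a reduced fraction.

9

1. [C1‖L1]  x_C1² + (3/2)x_C1 − 189/2 = 0  ⇒  x_C1 = -21/2 or 9
2. given x_C1 > 81/22: keep 9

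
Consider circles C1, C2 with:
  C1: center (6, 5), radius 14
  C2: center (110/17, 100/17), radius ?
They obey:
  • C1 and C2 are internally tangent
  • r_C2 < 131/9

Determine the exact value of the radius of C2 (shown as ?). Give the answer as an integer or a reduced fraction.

1. [int C1,C2]  r_C2² − 28r_C2 + 195 = 0  ⇒  r_C2 = 13 or 15
2. given r_C2 < 131/9: keep 13

13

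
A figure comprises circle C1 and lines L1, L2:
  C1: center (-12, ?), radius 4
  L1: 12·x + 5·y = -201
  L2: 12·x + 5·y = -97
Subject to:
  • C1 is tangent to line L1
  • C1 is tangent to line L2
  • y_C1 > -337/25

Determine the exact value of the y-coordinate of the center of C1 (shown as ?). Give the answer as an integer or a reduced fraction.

-1

1. [C1‖L1]  y_C1² + (114/5)y_C1 + 109/5 = 0  ⇒  y_C1 = -109/5 or -1
2. [C1‖L2]  y_C1² − (94/5)y_C1 − 99/5 = 0  ⇒  y_C1 = -1 or 99/5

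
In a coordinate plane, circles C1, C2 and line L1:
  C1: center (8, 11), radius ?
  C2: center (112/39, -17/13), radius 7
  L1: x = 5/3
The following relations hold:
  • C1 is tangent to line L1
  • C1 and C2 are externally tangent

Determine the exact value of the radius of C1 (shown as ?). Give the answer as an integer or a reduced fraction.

1. [C1‖L1]  r_C1² − 361/9 = 0  ⇒  r_C1 = 19/3 (r>0 drops 1)
2. [ext C1·C2]  r_C1² + 14r_C1 − 1159/9 = 0  ⇒  r_C1 = 19/3 (r>0 drops 1)

19/3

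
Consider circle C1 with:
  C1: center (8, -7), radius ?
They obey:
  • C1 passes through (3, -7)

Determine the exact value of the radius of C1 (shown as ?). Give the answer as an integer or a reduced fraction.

1. [C1∋P]  r_C1² − 25 = 0  ⇒  r_C1 = 5 (r>0 drops 1)

5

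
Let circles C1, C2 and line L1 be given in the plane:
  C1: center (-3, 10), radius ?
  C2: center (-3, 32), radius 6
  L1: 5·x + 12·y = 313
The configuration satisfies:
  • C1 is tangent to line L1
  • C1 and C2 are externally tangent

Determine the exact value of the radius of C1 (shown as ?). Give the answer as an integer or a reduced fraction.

16

1. [C1‖L1]  r_C1² − 256 = 0  ⇒  r_C1 = 16 (r>0 drops 1)
2. [ext C1·C2]  r_C1² + 12r_C1 − 448 = 0  ⇒  r_C1 = 16 (r>0 drops 1)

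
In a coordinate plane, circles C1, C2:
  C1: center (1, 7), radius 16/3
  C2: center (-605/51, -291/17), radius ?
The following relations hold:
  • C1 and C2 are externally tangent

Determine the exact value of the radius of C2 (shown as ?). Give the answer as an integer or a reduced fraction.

1. [ext C1·C2]  r_C2² + (32/3)r_C2 − 2156/3 = 0  ⇒  r_C2 = 22 (r>0 drops 1)

22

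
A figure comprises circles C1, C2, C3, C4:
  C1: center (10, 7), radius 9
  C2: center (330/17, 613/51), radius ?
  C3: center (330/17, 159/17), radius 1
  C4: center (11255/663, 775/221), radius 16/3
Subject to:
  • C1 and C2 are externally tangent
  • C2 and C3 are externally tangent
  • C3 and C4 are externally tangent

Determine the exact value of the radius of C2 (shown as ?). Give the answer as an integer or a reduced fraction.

5/3

1. [ext C1·C2]  r_C2² + 18r_C2 − 295/9 = 0  ⇒  r_C2 = 5/3 (r>0 drops 1)
2. [ext C2·C3]  r_C2² + 2r_C2 − 55/9 = 0  ⇒  r_C2 = 5/3 (r>0 drops 1)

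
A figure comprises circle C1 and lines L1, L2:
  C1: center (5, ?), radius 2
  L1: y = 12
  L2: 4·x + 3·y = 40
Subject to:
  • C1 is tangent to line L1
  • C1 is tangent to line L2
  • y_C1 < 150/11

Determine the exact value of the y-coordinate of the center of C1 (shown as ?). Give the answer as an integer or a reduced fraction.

1. [C1‖L1]  y_C1² − 24y_C1 + 140 = 0  ⇒  y_C1 = 10 or 14
2. [C1‖L2]  y_C1² − (40/3)y_C1 + 100/3 = 0  ⇒  y_C1 = 10/3 or 10

10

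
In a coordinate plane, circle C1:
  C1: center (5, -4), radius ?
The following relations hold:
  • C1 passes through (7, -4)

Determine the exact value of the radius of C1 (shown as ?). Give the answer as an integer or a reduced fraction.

2

1. [C1∋P]  r_C1² − 4 = 0  ⇒  r_C1 = 2 (r>0 drops 1)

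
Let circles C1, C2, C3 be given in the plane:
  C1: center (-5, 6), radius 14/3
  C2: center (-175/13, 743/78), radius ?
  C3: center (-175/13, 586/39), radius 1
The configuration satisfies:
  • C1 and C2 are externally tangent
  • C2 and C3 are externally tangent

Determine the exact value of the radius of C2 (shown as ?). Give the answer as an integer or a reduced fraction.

9/2

1. [ext C1·C2]  r_C2² + (28/3)r_C2 − 249/4 = 0  ⇒  r_C2 = 9/2 (r>0 drops 1)
2. [ext C2·C3]  r_C2² + 2r_C2 − 117/4 = 0  ⇒  r_C2 = 9/2 (r>0 drops 1)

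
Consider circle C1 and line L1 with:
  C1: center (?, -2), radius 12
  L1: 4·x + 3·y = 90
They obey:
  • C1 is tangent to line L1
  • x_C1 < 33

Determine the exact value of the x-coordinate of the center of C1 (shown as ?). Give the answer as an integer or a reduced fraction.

9

1. [C1‖L1]  x_C1² − 48x_C1 + 351 = 0  ⇒  x_C1 = 9 or 39
2. given x_C1 < 33: keep 9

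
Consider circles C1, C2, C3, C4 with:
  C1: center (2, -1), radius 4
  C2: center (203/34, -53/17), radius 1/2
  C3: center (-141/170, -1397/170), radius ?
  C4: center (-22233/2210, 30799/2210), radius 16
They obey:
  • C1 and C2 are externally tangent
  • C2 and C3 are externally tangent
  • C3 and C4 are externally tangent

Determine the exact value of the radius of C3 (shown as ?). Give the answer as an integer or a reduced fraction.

8

1. [ext C2·C3]  r_C3² + 1r_C3 − 72 = 0  ⇒  r_C3 = 8 (r>0 drops 1)
2. [ext C3·C4]  r_C3² + 32r_C3 − 320 = 0  ⇒  r_C3 = 8 (r>0 drops 1)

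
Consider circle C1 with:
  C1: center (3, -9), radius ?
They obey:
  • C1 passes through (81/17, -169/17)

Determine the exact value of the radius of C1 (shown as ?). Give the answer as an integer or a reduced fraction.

1. [C1∋P]  r_C1² − 4 = 0  ⇒  r_C1 = 2 (r>0 drops 1)

2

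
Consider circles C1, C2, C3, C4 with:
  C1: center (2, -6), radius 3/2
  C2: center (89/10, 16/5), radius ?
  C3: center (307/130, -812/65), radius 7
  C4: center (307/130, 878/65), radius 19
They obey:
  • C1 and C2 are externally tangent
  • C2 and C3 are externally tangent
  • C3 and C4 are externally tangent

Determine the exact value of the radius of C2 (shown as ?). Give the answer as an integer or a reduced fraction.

10

1. [ext C1·C2]  r_C2² + 3r_C2 − 130 = 0  ⇒  r_C2 = 10 (r>0 drops 1)
2. [ext C2·C3]  r_C2² + 14r_C2 − 240 = 0  ⇒  r_C2 = 10 (r>0 drops 1)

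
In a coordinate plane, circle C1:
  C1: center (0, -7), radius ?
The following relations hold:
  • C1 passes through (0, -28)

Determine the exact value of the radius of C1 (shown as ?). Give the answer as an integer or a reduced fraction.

1. [C1∋P]  r_C1² − 441 = 0  ⇒  r_C1 = 21 (r>0 drops 1)

21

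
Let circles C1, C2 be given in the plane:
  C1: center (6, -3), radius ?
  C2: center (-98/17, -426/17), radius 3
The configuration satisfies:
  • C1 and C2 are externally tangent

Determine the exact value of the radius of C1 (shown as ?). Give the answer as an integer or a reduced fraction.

1. [ext C1·C2]  r_C1² + 6r_C1 − 616 = 0  ⇒  r_C1 = 22 (r>0 drops 1)

22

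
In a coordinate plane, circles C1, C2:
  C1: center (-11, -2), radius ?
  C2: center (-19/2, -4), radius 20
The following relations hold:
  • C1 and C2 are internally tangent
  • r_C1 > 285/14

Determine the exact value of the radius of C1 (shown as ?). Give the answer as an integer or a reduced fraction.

1. [int C1,C2]  r_C1² − 40r_C1 + 1575/4 = 0  ⇒  r_C1 = 35/2 or 45/2
2. given r_C1 > 285/14: keep 45/2

45/2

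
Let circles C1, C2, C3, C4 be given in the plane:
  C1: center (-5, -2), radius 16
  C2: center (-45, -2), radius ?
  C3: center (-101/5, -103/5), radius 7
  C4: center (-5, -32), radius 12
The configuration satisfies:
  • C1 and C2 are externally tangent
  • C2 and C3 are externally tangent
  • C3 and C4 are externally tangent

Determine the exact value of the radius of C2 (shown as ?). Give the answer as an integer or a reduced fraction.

24

1. [ext C1·C2]  r_C2² + 32r_C2 − 1344 = 0  ⇒  r_C2 = 24 (r>0 drops 1)
2. [ext C2·C3]  r_C2² + 14r_C2 − 912 = 0  ⇒  r_C2 = 24 (r>0 drops 1)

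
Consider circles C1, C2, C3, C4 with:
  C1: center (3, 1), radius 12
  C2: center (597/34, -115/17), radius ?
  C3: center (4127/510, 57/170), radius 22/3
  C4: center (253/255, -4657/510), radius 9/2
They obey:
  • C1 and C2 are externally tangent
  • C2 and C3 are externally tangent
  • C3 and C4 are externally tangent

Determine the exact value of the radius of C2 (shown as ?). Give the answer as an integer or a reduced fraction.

9/2

1. [ext C1·C2]  r_C2² + 24r_C2 − 513/4 = 0  ⇒  r_C2 = 9/2 (r>0 drops 1)
2. [ext C2·C3]  r_C2² + (44/3)r_C2 − 345/4 = 0  ⇒  r_C2 = 9/2 (r>0 drops 1)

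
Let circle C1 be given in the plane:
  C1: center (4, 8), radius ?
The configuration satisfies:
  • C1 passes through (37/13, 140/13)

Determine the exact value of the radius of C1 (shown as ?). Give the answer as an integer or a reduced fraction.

1. [C1∋P]  r_C1² − 9 = 0  ⇒  r_C1 = 3 (r>0 drops 1)

3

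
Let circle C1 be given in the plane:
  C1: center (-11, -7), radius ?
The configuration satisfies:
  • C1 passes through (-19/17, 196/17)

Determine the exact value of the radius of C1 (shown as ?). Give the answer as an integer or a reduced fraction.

21

1. [C1∋P]  r_C1² − 441 = 0  ⇒  r_C1 = 21 (r>0 drops 1)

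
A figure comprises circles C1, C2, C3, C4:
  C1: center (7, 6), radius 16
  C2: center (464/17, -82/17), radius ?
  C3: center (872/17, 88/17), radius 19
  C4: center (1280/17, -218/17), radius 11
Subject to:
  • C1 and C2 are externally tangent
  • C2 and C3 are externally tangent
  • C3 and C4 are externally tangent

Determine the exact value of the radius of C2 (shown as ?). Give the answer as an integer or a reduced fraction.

1. [ext C1·C2]  r_C2² + 32r_C2 − 273 = 0  ⇒  r_C2 = 7 (r>0 drops 1)
2. [ext C2·C3]  r_C2² + 38r_C2 − 315 = 0  ⇒  r_C2 = 7 (r>0 drops 1)

7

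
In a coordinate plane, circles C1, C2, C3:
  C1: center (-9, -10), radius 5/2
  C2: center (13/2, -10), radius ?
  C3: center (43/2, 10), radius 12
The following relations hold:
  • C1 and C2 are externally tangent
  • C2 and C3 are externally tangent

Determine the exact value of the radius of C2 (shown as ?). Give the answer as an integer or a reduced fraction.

13

1. [ext C1·C2]  r_C2² + 5r_C2 − 234 = 0  ⇒  r_C2 = 13 (r>0 drops 1)
2. [ext C2·C3]  r_C2² + 24r_C2 − 481 = 0  ⇒  r_C2 = 13 (r>0 drops 1)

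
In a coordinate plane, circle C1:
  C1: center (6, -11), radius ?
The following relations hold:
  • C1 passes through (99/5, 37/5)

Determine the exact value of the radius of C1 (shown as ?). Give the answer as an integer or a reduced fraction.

23

1. [C1∋P]  r_C1² − 529 = 0  ⇒  r_C1 = 23 (r>0 drops 1)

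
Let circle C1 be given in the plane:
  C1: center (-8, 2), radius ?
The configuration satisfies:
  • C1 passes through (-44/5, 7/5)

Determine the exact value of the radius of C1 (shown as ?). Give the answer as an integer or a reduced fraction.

1. [C1∋P]  r_C1² − 1 = 0  ⇒  r_C1 = 1 (r>0 drops 1)

1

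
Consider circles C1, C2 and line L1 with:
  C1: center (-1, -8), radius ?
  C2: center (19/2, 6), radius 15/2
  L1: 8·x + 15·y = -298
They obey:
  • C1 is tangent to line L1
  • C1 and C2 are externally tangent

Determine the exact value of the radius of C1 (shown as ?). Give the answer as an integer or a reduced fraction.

10

1. [C1‖L1]  r_C1² − 100 = 0  ⇒  r_C1 = 10 (r>0 drops 1)
2. [ext C1·C2]  r_C1² + 15r_C1 − 250 = 0  ⇒  r_C1 = 10 (r>0 drops 1)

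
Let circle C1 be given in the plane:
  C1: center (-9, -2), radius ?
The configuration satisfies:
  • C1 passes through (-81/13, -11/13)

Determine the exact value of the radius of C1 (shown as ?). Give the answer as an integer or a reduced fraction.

1. [C1∋P]  r_C1² − 9 = 0  ⇒  r_C1 = 3 (r>0 drops 1)

3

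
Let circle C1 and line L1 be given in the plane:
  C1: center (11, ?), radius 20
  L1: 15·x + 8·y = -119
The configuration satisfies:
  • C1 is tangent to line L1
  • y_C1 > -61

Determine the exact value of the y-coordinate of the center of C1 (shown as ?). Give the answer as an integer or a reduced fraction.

7

1. [C1‖L1]  y_C1² + 71y_C1 − 546 = 0  ⇒  y_C1 = -78 or 7
2. given y_C1 > -61: keep 7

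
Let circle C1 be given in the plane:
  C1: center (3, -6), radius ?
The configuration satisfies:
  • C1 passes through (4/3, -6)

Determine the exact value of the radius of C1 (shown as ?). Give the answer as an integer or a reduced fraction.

1. [C1∋P]  r_C1² − 25/9 = 0  ⇒  r_C1 = 5/3 (r>0 drops 1)

5/3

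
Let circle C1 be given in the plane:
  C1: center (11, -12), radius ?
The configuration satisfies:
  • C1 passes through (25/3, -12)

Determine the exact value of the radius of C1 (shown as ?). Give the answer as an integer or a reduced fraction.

8/3

1. [C1∋P]  r_C1² − 64/9 = 0  ⇒  r_C1 = 8/3 (r>0 drops 1)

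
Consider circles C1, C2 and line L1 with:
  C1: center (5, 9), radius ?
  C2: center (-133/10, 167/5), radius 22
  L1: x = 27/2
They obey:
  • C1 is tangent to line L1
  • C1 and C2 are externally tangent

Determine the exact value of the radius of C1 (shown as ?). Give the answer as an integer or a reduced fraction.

17/2

1. [C1‖L1]  r_C1² − 289/4 = 0  ⇒  r_C1 = 17/2 (r>0 drops 1)
2. [ext C1·C2]  r_C1² + 44r_C1 − 1785/4 = 0  ⇒  r_C1 = 17/2 (r>0 drops 1)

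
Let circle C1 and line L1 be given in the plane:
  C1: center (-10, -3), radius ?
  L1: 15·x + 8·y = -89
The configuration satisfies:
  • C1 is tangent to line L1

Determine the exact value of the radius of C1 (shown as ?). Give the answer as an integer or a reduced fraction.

5

1. [C1‖L1]  r_C1² − 25 = 0  ⇒  r_C1 = 5 (r>0 drops 1)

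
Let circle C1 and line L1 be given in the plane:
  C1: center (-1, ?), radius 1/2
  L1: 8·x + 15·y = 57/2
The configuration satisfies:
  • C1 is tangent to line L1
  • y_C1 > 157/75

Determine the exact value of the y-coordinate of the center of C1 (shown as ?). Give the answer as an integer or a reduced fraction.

3

1. [C1‖L1]  y_C1² − (73/15)y_C1 + 28/5 = 0  ⇒  y_C1 = 28/15 or 3
2. given y_C1 > 157/75: keep 3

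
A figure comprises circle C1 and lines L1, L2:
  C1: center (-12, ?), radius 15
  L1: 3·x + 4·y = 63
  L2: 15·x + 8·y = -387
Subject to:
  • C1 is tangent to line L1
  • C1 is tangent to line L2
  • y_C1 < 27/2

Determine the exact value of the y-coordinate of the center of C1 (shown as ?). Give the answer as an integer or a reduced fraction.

6

1. [C1‖L1]  y_C1² − (99/2)y_C1 + 261 = 0  ⇒  y_C1 = 6 or 87/2
2. [C1‖L2]  y_C1² + (207/4)y_C1 − 693/2 = 0  ⇒  y_C1 = -231/4 or 6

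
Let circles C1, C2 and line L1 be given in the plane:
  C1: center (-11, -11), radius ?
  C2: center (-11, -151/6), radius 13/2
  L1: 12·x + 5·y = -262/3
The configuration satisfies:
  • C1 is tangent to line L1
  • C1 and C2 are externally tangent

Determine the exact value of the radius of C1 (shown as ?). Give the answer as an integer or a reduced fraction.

1. [C1‖L1]  r_C1² − 529/9 = 0  ⇒  r_C1 = 23/3 (r>0 drops 1)
2. [ext C1·C2]  r_C1² + 13r_C1 − 1426/9 = 0  ⇒  r_C1 = 23/3 (r>0 drops 1)

23/3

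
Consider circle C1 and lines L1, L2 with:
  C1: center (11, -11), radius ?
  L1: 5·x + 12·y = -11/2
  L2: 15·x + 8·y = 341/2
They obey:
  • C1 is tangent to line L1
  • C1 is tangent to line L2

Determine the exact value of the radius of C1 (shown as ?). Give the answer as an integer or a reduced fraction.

1. [C1‖L1]  r_C1² − 121/4 = 0  ⇒  r_C1 = 11/2 (r>0 drops 1)
2. [C1‖L2]  r_C1² − 121/4 = 0  ⇒  r_C1 = 11/2 (r>0 drops 1)

11/2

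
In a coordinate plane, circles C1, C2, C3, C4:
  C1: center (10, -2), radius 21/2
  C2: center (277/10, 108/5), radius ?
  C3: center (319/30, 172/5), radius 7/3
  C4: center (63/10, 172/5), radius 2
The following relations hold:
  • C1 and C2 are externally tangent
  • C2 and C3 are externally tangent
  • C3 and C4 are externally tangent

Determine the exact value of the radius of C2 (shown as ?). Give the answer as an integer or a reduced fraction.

19

1. [ext C1·C2]  r_C2² + 21r_C2 − 760 = 0  ⇒  r_C2 = 19 (r>0 drops 1)
2. [ext C2·C3]  r_C2² + (14/3)r_C2 − 1349/3 = 0  ⇒  r_C2 = 19 (r>0 drops 1)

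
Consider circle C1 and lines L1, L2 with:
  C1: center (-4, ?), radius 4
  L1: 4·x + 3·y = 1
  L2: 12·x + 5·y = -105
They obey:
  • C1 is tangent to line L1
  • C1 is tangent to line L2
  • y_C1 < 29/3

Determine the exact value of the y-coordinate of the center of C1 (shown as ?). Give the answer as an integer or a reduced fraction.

1. [C1‖L1]  y_C1² − (34/3)y_C1 − 37/3 = 0  ⇒  y_C1 = -1 or 37/3
2. [C1‖L2]  y_C1² + (114/5)y_C1 + 109/5 = 0  ⇒  y_C1 = -109/5 or -1

-1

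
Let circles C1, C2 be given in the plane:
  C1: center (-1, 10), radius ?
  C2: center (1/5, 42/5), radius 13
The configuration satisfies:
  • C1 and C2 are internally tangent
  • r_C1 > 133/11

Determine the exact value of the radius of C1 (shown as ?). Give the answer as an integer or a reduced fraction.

1. [int C1,C2]  r_C1² − 26r_C1 + 165 = 0  ⇒  r_C1 = 11 or 15
2. given r_C1 > 133/11: keep 15

15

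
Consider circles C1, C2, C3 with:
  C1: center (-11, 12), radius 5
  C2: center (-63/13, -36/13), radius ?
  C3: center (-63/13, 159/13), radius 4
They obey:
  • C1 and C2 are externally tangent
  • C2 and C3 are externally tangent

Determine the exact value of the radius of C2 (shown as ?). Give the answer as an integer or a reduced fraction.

11

1. [ext C1·C2]  r_C2² + 10r_C2 − 231 = 0  ⇒  r_C2 = 11 (r>0 drops 1)
2. [ext C2·C3]  r_C2² + 8r_C2 − 209 = 0  ⇒  r_C2 = 11 (r>0 drops 1)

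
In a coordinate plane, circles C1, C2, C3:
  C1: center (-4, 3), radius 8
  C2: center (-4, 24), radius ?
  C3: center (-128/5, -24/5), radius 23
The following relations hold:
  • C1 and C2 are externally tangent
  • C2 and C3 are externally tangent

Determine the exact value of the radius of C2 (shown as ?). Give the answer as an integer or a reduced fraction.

1. [ext C1·C2]  r_C2² + 16r_C2 − 377 = 0  ⇒  r_C2 = 13 (r>0 drops 1)
2. [ext C2·C3]  r_C2² + 46r_C2 − 767 = 0  ⇒  r_C2 = 13 (r>0 drops 1)

13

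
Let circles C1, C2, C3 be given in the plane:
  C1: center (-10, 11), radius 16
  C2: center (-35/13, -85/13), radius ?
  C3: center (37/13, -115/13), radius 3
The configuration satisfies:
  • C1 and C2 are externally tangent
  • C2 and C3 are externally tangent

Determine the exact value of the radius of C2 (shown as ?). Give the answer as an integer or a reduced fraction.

1. [ext C1·C2]  r_C2² + 32r_C2 − 105 = 0  ⇒  r_C2 = 3 (r>0 drops 1)
2. [ext C2·C3]  r_C2² + 6r_C2 − 27 = 0  ⇒  r_C2 = 3 (r>0 drops 1)

3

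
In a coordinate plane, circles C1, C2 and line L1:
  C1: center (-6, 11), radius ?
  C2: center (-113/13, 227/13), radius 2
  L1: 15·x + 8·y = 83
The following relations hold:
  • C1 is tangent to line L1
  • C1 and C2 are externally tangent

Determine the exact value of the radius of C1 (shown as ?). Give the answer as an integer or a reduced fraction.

5

1. [C1‖L1]  r_C1² − 25 = 0  ⇒  r_C1 = 5 (r>0 drops 1)
2. [ext C1·C2]  r_C1² + 4r_C1 − 45 = 0  ⇒  r_C1 = 5 (r>0 drops 1)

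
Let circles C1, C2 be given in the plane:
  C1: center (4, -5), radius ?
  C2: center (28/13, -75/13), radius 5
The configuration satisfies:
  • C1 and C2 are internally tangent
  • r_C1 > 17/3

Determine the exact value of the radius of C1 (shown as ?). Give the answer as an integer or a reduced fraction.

1. [int C1,C2]  r_C1² − 10r_C1 + 21 = 0  ⇒  r_C1 = 3 or 7
2. given r_C1 > 17/3: keep 7

7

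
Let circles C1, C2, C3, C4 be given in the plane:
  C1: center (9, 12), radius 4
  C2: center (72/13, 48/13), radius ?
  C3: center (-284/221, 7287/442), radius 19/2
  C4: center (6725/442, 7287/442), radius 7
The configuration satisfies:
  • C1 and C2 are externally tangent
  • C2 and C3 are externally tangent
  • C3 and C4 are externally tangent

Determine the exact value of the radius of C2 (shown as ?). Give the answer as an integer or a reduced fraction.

5

1. [ext C1·C2]  r_C2² + 8r_C2 − 65 = 0  ⇒  r_C2 = 5 (r>0 drops 1)
2. [ext C2·C3]  r_C2² + 19r_C2 − 120 = 0  ⇒  r_C2 = 5 (r>0 drops 1)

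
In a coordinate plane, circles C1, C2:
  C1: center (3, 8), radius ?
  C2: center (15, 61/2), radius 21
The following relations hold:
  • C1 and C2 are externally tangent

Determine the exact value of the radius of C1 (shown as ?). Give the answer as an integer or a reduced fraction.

1. [ext C1·C2]  r_C1² + 42r_C1 − 837/4 = 0  ⇒  r_C1 = 9/2 (r>0 drops 1)

9/2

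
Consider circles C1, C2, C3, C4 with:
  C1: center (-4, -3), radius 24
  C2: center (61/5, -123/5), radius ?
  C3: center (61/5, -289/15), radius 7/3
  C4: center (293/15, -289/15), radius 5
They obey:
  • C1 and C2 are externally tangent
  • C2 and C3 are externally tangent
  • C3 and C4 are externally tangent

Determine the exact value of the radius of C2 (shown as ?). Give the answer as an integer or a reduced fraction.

1. [ext C1·C2]  r_C2² + 48r_C2 − 153 = 0  ⇒  r_C2 = 3 (r>0 drops 1)
2. [ext C2·C3]  r_C2² + (14/3)r_C2 − 23 = 0  ⇒  r_C2 = 3 (r>0 drops 1)

3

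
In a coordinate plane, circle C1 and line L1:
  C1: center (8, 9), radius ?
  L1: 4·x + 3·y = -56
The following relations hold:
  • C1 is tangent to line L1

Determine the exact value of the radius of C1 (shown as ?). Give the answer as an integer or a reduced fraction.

1. [C1‖L1]  r_C1² − 529 = 0  ⇒  r_C1 = 23 (r>0 drops 1)

23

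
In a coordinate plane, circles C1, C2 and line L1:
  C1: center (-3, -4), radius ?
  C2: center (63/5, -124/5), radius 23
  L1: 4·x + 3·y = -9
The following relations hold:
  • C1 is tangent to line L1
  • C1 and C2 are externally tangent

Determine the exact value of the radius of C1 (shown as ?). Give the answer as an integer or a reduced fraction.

3

1. [C1‖L1]  r_C1² − 9 = 0  ⇒  r_C1 = 3 (r>0 drops 1)
2. [ext C1·C2]  r_C1² + 46r_C1 − 147 = 0  ⇒  r_C1 = 3 (r>0 drops 1)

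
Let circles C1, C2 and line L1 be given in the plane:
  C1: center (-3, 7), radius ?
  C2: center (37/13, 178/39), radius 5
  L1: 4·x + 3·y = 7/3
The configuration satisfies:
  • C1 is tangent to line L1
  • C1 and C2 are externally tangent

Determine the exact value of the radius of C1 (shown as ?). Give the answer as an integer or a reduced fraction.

1. [C1‖L1]  r_C1² − 16/9 = 0  ⇒  r_C1 = 4/3 (r>0 drops 1)
2. [ext C1·C2]  r_C1² + 10r_C1 − 136/9 = 0  ⇒  r_C1 = 4/3 (r>0 drops 1)

4/3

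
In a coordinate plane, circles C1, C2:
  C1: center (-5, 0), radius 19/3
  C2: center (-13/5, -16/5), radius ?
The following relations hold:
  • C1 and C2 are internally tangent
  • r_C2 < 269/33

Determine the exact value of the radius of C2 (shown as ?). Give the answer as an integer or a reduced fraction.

7/3

1. [int C1,C2]  r_C2² − (38/3)r_C2 + 217/9 = 0  ⇒  r_C2 = 7/3 or 31/3
2. given r_C2 < 269/33: keep 7/3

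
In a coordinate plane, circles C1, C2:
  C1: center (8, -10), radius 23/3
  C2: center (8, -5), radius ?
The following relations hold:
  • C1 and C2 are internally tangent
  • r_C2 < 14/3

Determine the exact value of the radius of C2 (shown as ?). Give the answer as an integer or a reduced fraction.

1. [int C1,C2]  r_C2² − (46/3)r_C2 + 304/9 = 0  ⇒  r_C2 = 8/3 or 38/3
2. given r_C2 < 14/3: keep 8/3

8/3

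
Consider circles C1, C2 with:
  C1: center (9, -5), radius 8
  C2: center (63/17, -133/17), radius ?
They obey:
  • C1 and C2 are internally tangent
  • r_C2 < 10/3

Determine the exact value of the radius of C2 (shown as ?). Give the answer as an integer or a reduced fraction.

2

1. [int C1,C2]  r_C2² − 16r_C2 + 28 = 0  ⇒  r_C2 = 2 or 14
2. given r_C2 < 10/3: keep 2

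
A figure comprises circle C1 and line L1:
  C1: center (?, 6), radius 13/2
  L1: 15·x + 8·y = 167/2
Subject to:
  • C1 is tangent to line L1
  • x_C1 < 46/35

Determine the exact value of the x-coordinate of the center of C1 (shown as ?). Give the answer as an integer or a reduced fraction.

1. [C1‖L1]  x_C1² − (71/15)x_C1 − 146/3 = 0  ⇒  x_C1 = -5 or 146/15
2. given x_C1 < 46/35: keep -5

-5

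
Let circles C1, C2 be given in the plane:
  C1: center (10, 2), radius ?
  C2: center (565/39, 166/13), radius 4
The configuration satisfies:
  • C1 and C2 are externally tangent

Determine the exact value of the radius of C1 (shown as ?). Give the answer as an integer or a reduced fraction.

23/3

1. [ext C1·C2]  r_C1² + 8r_C1 − 1081/9 = 0  ⇒  r_C1 = 23/3 (r>0 drops 1)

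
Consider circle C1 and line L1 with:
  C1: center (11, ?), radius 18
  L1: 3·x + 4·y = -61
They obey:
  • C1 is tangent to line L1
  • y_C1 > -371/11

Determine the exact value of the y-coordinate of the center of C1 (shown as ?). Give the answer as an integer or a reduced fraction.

1. [C1‖L1]  y_C1² + 47y_C1 + 46 = 0  ⇒  y_C1 = -46 or -1
2. given y_C1 > -371/11: keep -1

-1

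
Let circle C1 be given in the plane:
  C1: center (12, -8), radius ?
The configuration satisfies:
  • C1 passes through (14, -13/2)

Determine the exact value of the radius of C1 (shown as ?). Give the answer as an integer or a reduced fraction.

1. [C1∋P]  r_C1² − 25/4 = 0  ⇒  r_C1 = 5/2 (r>0 drops 1)

5/2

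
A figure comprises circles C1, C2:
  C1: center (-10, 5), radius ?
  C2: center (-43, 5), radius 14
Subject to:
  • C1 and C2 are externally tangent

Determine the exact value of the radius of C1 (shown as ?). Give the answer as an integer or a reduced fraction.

1. [ext C1·C2]  r_C1² + 28r_C1 − 893 = 0  ⇒  r_C1 = 19 (r>0 drops 1)

19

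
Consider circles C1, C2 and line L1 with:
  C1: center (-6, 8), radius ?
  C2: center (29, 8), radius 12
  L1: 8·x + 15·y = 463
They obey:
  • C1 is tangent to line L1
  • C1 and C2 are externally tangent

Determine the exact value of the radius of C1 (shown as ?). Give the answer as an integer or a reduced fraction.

23

1. [C1‖L1]  r_C1² − 529 = 0  ⇒  r_C1 = 23 (r>0 drops 1)
2. [ext C1·C2]  r_C1² + 24r_C1 − 1081 = 0  ⇒  r_C1 = 23 (r>0 drops 1)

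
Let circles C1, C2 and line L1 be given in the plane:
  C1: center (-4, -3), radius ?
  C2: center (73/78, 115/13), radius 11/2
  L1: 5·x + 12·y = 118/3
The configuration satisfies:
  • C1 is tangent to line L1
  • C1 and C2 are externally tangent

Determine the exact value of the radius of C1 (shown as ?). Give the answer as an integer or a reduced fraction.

1. [C1‖L1]  r_C1² − 484/9 = 0  ⇒  r_C1 = 22/3 (r>0 drops 1)
2. [ext C1·C2]  r_C1² + 11r_C1 − 1210/9 = 0  ⇒  r_C1 = 22/3 (r>0 drops 1)

22/3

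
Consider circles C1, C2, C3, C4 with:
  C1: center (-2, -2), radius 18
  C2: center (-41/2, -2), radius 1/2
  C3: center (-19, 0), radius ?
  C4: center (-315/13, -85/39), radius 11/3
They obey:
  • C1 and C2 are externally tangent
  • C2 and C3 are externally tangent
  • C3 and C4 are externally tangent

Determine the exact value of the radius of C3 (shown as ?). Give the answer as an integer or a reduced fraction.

1. [ext C2·C3]  r_C3² + 1r_C3 − 6 = 0  ⇒  r_C3 = 2 (r>0 drops 1)
2. [ext C3·C4]  r_C3² + (22/3)r_C3 − 56/3 = 0  ⇒  r_C3 = 2 (r>0 drops 1)

2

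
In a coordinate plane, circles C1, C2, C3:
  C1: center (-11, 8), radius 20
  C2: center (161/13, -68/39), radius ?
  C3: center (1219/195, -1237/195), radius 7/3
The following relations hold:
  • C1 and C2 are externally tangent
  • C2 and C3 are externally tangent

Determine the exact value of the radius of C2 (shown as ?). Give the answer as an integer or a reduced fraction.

16/3

1. [ext C1·C2]  r_C2² + 40r_C2 − 2176/9 = 0  ⇒  r_C2 = 16/3 (r>0 drops 1)
2. [ext C2·C3]  r_C2² + (14/3)r_C2 − 160/3 = 0  ⇒  r_C2 = 16/3 (r>0 drops 1)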